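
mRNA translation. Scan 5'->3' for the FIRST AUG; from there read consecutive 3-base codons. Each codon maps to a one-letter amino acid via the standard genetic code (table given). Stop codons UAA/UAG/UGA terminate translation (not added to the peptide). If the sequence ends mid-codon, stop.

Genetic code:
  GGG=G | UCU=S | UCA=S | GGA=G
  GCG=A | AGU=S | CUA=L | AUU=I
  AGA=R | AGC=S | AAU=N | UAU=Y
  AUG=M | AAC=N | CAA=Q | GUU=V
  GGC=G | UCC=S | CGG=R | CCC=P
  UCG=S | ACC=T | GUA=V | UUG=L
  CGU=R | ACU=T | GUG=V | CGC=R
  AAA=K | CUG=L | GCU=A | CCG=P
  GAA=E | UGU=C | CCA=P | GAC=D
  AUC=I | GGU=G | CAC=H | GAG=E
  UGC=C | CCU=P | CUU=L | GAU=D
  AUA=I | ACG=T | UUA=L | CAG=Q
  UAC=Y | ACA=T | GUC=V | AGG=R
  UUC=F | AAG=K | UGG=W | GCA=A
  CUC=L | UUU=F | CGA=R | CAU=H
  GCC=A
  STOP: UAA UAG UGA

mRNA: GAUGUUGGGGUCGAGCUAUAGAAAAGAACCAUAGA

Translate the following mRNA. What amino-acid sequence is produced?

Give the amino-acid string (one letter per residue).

start AUG at pos 1
pos 1: AUG -> M; peptide=M
pos 4: UUG -> L; peptide=ML
pos 7: GGG -> G; peptide=MLG
pos 10: UCG -> S; peptide=MLGS
pos 13: AGC -> S; peptide=MLGSS
pos 16: UAU -> Y; peptide=MLGSSY
pos 19: AGA -> R; peptide=MLGSSYR
pos 22: AAA -> K; peptide=MLGSSYRK
pos 25: GAA -> E; peptide=MLGSSYRKE
pos 28: CCA -> P; peptide=MLGSSYRKEP
pos 31: UAG -> STOP

Answer: MLGSSYRKEP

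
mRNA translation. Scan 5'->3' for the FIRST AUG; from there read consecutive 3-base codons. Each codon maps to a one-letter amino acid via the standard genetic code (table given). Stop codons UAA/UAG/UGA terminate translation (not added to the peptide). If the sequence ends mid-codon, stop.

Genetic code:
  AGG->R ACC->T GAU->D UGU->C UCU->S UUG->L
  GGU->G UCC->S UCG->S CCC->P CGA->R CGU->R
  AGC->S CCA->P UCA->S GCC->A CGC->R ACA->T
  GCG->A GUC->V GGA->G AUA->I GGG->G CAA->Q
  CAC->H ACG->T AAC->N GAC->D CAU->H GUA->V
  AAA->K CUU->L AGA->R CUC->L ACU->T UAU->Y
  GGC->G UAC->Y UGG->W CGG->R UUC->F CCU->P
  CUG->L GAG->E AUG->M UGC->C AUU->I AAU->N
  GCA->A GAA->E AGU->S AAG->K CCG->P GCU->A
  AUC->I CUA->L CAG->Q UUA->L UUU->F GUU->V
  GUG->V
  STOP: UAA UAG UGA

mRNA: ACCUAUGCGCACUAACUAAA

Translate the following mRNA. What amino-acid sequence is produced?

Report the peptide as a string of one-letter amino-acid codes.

Answer: MRTN

Derivation:
start AUG at pos 4
pos 4: AUG -> M; peptide=M
pos 7: CGC -> R; peptide=MR
pos 10: ACU -> T; peptide=MRT
pos 13: AAC -> N; peptide=MRTN
pos 16: UAA -> STOP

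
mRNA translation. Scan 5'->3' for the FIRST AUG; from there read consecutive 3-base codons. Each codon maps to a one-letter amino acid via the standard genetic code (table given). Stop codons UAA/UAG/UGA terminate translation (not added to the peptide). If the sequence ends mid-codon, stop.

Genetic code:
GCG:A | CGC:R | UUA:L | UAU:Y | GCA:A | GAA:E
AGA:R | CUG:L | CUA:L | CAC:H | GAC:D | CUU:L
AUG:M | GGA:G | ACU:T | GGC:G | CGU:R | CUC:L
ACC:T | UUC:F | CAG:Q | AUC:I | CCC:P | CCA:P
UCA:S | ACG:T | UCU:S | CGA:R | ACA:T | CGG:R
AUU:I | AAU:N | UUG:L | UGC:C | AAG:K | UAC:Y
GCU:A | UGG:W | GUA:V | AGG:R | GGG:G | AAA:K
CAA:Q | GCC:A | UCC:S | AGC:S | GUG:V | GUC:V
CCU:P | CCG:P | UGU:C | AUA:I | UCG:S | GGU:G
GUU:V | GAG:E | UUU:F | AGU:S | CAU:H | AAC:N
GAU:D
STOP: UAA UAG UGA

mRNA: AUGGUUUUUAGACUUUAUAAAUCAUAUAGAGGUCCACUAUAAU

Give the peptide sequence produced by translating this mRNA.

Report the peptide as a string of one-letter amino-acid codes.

start AUG at pos 0
pos 0: AUG -> M; peptide=M
pos 3: GUU -> V; peptide=MV
pos 6: UUU -> F; peptide=MVF
pos 9: AGA -> R; peptide=MVFR
pos 12: CUU -> L; peptide=MVFRL
pos 15: UAU -> Y; peptide=MVFRLY
pos 18: AAA -> K; peptide=MVFRLYK
pos 21: UCA -> S; peptide=MVFRLYKS
pos 24: UAU -> Y; peptide=MVFRLYKSY
pos 27: AGA -> R; peptide=MVFRLYKSYR
pos 30: GGU -> G; peptide=MVFRLYKSYRG
pos 33: CCA -> P; peptide=MVFRLYKSYRGP
pos 36: CUA -> L; peptide=MVFRLYKSYRGPL
pos 39: UAA -> STOP

Answer: MVFRLYKSYRGPL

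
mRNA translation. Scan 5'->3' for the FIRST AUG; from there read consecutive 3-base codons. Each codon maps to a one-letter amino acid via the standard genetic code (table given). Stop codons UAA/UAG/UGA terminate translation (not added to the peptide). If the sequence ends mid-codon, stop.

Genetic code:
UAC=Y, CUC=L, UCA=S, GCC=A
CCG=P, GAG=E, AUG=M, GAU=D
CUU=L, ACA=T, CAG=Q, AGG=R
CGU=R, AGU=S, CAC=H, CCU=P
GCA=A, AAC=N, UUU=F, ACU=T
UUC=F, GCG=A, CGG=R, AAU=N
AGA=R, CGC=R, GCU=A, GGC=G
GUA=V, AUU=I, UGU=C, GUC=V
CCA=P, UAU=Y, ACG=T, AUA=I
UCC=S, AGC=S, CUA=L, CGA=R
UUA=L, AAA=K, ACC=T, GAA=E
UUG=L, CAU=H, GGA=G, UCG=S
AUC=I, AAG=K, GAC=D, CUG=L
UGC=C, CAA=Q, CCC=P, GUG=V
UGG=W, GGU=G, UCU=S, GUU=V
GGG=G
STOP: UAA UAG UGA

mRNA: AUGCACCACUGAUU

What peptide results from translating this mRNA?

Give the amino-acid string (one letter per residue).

Answer: MHH

Derivation:
start AUG at pos 0
pos 0: AUG -> M; peptide=M
pos 3: CAC -> H; peptide=MH
pos 6: CAC -> H; peptide=MHH
pos 9: UGA -> STOP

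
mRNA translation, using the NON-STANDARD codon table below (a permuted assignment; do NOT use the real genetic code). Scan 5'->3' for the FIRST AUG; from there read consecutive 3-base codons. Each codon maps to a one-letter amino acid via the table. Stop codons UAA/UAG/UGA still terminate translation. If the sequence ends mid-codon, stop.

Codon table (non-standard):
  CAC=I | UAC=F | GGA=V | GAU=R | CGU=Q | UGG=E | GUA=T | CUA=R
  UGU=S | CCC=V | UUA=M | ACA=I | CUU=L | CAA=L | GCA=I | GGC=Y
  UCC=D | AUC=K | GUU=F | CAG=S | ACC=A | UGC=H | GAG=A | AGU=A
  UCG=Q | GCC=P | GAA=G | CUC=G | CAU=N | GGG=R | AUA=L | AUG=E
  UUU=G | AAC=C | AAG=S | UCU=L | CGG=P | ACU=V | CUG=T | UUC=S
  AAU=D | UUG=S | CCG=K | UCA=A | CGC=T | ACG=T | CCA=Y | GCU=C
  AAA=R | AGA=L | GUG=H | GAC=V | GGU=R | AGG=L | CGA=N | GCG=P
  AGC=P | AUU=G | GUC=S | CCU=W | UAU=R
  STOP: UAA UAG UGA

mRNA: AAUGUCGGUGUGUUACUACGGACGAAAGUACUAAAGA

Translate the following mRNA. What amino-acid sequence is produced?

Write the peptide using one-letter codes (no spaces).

start AUG at pos 1
pos 1: AUG -> E; peptide=E
pos 4: UCG -> Q; peptide=EQ
pos 7: GUG -> H; peptide=EQH
pos 10: UGU -> S; peptide=EQHS
pos 13: UAC -> F; peptide=EQHSF
pos 16: UAC -> F; peptide=EQHSFF
pos 19: GGA -> V; peptide=EQHSFFV
pos 22: CGA -> N; peptide=EQHSFFVN
pos 25: AAG -> S; peptide=EQHSFFVNS
pos 28: UAC -> F; peptide=EQHSFFVNSF
pos 31: UAA -> STOP

Answer: EQHSFFVNSF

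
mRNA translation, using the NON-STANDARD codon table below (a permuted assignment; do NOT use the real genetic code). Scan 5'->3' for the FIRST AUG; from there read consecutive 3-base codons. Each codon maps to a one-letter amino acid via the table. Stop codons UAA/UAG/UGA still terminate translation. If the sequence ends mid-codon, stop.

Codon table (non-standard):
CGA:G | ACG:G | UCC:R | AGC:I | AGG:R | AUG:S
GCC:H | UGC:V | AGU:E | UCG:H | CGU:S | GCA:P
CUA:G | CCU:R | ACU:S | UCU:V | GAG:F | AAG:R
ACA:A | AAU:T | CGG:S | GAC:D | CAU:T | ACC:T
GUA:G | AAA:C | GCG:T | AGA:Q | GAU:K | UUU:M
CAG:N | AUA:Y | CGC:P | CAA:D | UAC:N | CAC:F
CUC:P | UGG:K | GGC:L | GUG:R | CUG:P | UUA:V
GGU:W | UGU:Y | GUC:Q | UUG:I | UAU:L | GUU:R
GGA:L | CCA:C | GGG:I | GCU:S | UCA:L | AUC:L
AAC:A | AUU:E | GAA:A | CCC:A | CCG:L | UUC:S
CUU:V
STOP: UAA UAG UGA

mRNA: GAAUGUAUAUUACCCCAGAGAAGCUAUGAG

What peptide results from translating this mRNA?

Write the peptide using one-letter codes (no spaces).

Answer: SLETCFRG

Derivation:
start AUG at pos 2
pos 2: AUG -> S; peptide=S
pos 5: UAU -> L; peptide=SL
pos 8: AUU -> E; peptide=SLE
pos 11: ACC -> T; peptide=SLET
pos 14: CCA -> C; peptide=SLETC
pos 17: GAG -> F; peptide=SLETCF
pos 20: AAG -> R; peptide=SLETCFR
pos 23: CUA -> G; peptide=SLETCFRG
pos 26: UGA -> STOP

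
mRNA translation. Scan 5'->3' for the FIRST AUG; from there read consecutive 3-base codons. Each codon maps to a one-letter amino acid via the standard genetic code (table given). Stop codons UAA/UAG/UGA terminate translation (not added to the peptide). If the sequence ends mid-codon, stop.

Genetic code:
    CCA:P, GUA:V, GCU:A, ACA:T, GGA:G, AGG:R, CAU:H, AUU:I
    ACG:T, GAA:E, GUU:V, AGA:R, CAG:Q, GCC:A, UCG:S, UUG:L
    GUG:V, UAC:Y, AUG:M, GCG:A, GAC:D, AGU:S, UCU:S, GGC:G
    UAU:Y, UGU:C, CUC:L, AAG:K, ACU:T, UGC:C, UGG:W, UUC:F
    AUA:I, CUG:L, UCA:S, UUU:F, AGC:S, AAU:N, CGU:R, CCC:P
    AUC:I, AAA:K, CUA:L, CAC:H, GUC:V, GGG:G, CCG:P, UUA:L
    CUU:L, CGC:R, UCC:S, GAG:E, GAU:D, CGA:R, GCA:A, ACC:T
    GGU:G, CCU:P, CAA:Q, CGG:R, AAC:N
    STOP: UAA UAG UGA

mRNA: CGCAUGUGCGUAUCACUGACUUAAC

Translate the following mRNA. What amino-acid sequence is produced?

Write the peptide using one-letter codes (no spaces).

Answer: MCVSLT

Derivation:
start AUG at pos 3
pos 3: AUG -> M; peptide=M
pos 6: UGC -> C; peptide=MC
pos 9: GUA -> V; peptide=MCV
pos 12: UCA -> S; peptide=MCVS
pos 15: CUG -> L; peptide=MCVSL
pos 18: ACU -> T; peptide=MCVSLT
pos 21: UAA -> STOP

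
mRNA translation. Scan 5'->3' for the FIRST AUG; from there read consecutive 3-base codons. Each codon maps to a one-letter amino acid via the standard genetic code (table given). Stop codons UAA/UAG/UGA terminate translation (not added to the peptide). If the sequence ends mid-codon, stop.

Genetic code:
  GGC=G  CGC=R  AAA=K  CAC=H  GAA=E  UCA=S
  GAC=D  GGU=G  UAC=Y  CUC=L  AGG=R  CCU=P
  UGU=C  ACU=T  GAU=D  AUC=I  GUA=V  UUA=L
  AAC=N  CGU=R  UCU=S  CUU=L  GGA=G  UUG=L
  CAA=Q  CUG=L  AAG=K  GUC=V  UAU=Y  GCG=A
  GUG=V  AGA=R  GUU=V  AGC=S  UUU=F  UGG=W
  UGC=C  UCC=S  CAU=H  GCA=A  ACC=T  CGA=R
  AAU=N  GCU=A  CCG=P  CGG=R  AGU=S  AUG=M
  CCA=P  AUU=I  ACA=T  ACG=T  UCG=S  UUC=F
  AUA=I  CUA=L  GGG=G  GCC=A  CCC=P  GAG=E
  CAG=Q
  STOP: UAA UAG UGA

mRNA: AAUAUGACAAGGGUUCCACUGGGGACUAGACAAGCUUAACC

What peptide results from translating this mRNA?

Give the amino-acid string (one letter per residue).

start AUG at pos 3
pos 3: AUG -> M; peptide=M
pos 6: ACA -> T; peptide=MT
pos 9: AGG -> R; peptide=MTR
pos 12: GUU -> V; peptide=MTRV
pos 15: CCA -> P; peptide=MTRVP
pos 18: CUG -> L; peptide=MTRVPL
pos 21: GGG -> G; peptide=MTRVPLG
pos 24: ACU -> T; peptide=MTRVPLGT
pos 27: AGA -> R; peptide=MTRVPLGTR
pos 30: CAA -> Q; peptide=MTRVPLGTRQ
pos 33: GCU -> A; peptide=MTRVPLGTRQA
pos 36: UAA -> STOP

Answer: MTRVPLGTRQA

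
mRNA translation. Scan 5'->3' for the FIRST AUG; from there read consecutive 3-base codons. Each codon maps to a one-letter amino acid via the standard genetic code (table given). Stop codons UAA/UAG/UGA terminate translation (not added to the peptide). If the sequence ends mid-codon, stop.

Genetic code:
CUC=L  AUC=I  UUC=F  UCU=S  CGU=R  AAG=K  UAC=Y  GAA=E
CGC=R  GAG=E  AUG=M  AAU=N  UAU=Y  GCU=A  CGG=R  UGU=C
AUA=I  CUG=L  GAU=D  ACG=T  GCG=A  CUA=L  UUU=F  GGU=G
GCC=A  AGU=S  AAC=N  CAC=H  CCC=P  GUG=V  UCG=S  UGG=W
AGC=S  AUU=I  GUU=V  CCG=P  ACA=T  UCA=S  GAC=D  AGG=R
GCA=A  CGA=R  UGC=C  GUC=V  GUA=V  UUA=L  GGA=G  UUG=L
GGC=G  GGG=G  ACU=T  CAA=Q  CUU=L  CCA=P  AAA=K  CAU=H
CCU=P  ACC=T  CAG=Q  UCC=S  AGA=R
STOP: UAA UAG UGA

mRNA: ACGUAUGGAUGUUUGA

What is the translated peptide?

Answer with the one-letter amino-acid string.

start AUG at pos 4
pos 4: AUG -> M; peptide=M
pos 7: GAU -> D; peptide=MD
pos 10: GUU -> V; peptide=MDV
pos 13: UGA -> STOP

Answer: MDV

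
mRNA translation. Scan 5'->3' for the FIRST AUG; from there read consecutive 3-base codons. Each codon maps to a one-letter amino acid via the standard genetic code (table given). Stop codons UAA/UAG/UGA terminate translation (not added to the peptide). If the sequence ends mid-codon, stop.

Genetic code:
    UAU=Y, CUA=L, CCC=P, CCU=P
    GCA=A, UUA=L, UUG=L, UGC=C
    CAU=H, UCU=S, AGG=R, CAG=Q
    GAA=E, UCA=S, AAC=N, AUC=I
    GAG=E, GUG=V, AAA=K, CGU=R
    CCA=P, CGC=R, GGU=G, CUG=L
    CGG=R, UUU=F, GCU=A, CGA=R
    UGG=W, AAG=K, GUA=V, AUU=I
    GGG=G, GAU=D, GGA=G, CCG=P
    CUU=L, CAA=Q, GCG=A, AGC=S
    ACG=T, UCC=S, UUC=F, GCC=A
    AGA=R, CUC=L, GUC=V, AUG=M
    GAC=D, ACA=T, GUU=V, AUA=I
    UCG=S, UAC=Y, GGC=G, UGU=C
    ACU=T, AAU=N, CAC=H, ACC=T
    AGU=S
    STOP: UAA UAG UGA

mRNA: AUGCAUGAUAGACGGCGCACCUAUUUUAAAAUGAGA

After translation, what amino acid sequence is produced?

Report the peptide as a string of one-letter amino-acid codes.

start AUG at pos 0
pos 0: AUG -> M; peptide=M
pos 3: CAU -> H; peptide=MH
pos 6: GAU -> D; peptide=MHD
pos 9: AGA -> R; peptide=MHDR
pos 12: CGG -> R; peptide=MHDRR
pos 15: CGC -> R; peptide=MHDRRR
pos 18: ACC -> T; peptide=MHDRRRT
pos 21: UAU -> Y; peptide=MHDRRRTY
pos 24: UUU -> F; peptide=MHDRRRTYF
pos 27: AAA -> K; peptide=MHDRRRTYFK
pos 30: AUG -> M; peptide=MHDRRRTYFKM
pos 33: AGA -> R; peptide=MHDRRRTYFKMR
pos 36: only 0 nt remain (<3), stop (end of mRNA)

Answer: MHDRRRTYFKMR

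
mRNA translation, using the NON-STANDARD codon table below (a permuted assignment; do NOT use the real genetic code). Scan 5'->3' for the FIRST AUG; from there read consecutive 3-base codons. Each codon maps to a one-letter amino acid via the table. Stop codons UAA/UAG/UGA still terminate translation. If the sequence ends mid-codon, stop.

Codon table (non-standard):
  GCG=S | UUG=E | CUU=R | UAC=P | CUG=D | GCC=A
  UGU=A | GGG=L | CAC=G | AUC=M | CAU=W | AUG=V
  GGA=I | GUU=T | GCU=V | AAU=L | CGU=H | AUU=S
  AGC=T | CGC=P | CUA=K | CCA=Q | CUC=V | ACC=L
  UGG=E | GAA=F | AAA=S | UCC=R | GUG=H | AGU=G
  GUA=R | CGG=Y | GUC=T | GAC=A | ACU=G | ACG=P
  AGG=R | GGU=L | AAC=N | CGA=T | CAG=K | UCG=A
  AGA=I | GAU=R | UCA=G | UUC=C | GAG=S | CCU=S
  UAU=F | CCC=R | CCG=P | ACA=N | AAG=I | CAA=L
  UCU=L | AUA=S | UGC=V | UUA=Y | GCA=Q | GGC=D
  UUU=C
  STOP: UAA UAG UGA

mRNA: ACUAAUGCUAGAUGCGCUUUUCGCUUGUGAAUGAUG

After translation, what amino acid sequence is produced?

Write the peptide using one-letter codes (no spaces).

Answer: VKRSRCVAF

Derivation:
start AUG at pos 4
pos 4: AUG -> V; peptide=V
pos 7: CUA -> K; peptide=VK
pos 10: GAU -> R; peptide=VKR
pos 13: GCG -> S; peptide=VKRS
pos 16: CUU -> R; peptide=VKRSR
pos 19: UUC -> C; peptide=VKRSRC
pos 22: GCU -> V; peptide=VKRSRCV
pos 25: UGU -> A; peptide=VKRSRCVA
pos 28: GAA -> F; peptide=VKRSRCVAF
pos 31: UGA -> STOP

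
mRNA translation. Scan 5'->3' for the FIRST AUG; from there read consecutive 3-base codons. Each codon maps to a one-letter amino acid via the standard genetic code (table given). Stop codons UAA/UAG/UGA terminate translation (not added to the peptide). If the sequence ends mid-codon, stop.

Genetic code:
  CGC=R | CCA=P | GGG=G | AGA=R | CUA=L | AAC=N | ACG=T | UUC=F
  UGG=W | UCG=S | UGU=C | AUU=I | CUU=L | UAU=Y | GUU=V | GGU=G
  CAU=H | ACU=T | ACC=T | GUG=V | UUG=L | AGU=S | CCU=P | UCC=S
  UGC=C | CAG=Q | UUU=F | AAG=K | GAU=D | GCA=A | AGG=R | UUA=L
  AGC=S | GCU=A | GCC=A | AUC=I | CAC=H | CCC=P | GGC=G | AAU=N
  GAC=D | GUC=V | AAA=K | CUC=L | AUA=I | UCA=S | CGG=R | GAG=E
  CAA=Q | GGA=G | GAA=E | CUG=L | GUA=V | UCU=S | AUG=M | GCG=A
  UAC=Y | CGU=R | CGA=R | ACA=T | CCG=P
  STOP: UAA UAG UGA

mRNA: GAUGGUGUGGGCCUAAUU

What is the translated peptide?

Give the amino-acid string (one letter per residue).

Answer: MVWA

Derivation:
start AUG at pos 1
pos 1: AUG -> M; peptide=M
pos 4: GUG -> V; peptide=MV
pos 7: UGG -> W; peptide=MVW
pos 10: GCC -> A; peptide=MVWA
pos 13: UAA -> STOP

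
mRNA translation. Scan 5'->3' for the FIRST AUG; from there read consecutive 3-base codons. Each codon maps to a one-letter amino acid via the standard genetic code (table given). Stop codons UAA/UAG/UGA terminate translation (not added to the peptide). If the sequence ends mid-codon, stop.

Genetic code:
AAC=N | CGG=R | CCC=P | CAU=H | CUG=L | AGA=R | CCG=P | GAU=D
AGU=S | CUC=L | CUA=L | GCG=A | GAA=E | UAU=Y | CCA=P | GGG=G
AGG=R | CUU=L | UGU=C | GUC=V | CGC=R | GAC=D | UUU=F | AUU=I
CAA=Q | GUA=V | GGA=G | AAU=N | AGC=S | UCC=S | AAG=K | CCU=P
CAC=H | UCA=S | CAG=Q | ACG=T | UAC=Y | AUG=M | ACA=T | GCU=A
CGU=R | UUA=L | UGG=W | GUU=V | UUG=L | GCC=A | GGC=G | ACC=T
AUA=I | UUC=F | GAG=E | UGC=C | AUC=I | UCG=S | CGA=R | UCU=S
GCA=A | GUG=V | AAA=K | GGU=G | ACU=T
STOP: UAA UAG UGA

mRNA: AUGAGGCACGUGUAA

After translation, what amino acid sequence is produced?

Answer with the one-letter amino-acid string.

start AUG at pos 0
pos 0: AUG -> M; peptide=M
pos 3: AGG -> R; peptide=MR
pos 6: CAC -> H; peptide=MRH
pos 9: GUG -> V; peptide=MRHV
pos 12: UAA -> STOP

Answer: MRHV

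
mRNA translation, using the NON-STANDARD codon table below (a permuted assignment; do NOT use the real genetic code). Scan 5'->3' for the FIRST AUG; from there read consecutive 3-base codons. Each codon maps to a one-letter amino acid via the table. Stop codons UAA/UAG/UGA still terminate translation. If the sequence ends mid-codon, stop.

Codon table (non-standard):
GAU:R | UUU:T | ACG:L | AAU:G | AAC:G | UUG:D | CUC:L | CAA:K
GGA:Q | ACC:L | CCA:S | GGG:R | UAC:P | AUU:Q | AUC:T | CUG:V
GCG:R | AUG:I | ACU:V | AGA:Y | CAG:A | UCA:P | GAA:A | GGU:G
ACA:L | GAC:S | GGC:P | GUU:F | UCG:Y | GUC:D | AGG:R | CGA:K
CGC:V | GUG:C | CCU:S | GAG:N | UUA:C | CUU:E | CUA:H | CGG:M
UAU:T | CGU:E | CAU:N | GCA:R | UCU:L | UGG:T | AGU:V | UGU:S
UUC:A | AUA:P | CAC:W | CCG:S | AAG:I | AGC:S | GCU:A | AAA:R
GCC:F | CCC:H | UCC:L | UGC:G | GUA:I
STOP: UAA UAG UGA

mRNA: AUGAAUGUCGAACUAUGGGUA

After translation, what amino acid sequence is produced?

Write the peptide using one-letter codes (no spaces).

start AUG at pos 0
pos 0: AUG -> I; peptide=I
pos 3: AAU -> G; peptide=IG
pos 6: GUC -> D; peptide=IGD
pos 9: GAA -> A; peptide=IGDA
pos 12: CUA -> H; peptide=IGDAH
pos 15: UGG -> T; peptide=IGDAHT
pos 18: GUA -> I; peptide=IGDAHTI
pos 21: only 0 nt remain (<3), stop (end of mRNA)

Answer: IGDAHTI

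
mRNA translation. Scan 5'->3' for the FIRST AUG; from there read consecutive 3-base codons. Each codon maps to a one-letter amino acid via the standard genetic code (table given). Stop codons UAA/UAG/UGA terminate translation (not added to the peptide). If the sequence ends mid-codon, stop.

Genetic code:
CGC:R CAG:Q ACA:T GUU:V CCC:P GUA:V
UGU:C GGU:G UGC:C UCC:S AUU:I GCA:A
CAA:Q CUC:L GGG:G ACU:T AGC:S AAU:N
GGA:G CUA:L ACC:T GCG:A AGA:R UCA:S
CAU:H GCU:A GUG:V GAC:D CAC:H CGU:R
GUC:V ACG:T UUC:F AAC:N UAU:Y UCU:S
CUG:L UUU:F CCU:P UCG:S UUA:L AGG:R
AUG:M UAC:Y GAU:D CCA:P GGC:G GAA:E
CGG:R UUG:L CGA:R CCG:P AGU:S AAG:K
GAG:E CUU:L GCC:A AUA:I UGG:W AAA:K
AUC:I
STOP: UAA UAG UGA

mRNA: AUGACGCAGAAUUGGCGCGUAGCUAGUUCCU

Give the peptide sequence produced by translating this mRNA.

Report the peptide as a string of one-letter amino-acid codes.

start AUG at pos 0
pos 0: AUG -> M; peptide=M
pos 3: ACG -> T; peptide=MT
pos 6: CAG -> Q; peptide=MTQ
pos 9: AAU -> N; peptide=MTQN
pos 12: UGG -> W; peptide=MTQNW
pos 15: CGC -> R; peptide=MTQNWR
pos 18: GUA -> V; peptide=MTQNWRV
pos 21: GCU -> A; peptide=MTQNWRVA
pos 24: AGU -> S; peptide=MTQNWRVAS
pos 27: UCC -> S; peptide=MTQNWRVASS
pos 30: only 1 nt remain (<3), stop (end of mRNA)

Answer: MTQNWRVASS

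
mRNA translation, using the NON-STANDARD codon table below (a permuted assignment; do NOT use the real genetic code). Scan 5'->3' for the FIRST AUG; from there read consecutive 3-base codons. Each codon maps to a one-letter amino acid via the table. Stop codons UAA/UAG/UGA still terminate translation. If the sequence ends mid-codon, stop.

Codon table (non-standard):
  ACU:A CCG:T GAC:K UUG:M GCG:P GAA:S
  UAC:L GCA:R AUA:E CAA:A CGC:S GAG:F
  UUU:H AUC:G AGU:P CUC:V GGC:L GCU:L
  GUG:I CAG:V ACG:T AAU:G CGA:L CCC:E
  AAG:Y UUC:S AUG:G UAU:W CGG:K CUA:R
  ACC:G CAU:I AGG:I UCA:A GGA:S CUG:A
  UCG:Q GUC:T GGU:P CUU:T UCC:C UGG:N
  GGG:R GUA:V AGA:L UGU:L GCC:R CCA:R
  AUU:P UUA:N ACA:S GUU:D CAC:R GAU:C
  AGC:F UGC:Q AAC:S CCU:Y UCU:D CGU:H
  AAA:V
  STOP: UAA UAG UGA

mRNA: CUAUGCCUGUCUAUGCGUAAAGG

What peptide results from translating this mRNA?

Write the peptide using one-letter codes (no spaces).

start AUG at pos 2
pos 2: AUG -> G; peptide=G
pos 5: CCU -> Y; peptide=GY
pos 8: GUC -> T; peptide=GYT
pos 11: UAU -> W; peptide=GYTW
pos 14: GCG -> P; peptide=GYTWP
pos 17: UAA -> STOP

Answer: GYTWP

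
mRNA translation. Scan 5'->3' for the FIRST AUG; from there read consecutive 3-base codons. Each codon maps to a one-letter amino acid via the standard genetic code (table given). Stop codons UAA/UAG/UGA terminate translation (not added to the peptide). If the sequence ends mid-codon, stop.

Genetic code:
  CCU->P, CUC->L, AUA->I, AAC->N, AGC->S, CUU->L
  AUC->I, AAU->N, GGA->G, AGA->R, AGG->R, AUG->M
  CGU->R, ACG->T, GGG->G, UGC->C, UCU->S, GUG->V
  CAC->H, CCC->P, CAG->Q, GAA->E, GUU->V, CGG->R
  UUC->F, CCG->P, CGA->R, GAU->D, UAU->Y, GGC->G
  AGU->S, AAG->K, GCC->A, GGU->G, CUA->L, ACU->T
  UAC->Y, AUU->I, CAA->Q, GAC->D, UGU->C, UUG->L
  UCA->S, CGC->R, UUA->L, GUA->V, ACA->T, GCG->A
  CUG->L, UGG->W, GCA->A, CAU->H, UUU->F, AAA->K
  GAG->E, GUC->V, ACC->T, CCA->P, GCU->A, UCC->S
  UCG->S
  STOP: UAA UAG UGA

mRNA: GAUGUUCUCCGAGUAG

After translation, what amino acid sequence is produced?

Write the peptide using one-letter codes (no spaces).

start AUG at pos 1
pos 1: AUG -> M; peptide=M
pos 4: UUC -> F; peptide=MF
pos 7: UCC -> S; peptide=MFS
pos 10: GAG -> E; peptide=MFSE
pos 13: UAG -> STOP

Answer: MFSE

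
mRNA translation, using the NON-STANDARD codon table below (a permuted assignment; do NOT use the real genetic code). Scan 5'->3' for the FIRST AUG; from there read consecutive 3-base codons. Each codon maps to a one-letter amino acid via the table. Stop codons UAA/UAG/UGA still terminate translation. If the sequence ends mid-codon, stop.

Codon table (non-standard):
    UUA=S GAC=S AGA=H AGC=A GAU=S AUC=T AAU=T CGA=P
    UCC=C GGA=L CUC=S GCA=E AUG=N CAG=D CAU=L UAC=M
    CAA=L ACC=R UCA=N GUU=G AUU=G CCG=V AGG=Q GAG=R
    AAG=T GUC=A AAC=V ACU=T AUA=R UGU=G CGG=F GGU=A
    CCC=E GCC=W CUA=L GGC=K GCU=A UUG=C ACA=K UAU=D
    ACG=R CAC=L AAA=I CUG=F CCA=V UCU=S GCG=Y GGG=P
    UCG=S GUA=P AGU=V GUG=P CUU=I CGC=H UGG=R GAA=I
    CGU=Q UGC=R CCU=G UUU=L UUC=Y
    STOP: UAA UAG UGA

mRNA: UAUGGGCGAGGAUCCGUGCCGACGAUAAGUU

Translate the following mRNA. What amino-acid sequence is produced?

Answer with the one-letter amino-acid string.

start AUG at pos 1
pos 1: AUG -> N; peptide=N
pos 4: GGC -> K; peptide=NK
pos 7: GAG -> R; peptide=NKR
pos 10: GAU -> S; peptide=NKRS
pos 13: CCG -> V; peptide=NKRSV
pos 16: UGC -> R; peptide=NKRSVR
pos 19: CGA -> P; peptide=NKRSVRP
pos 22: CGA -> P; peptide=NKRSVRPP
pos 25: UAA -> STOP

Answer: NKRSVRPP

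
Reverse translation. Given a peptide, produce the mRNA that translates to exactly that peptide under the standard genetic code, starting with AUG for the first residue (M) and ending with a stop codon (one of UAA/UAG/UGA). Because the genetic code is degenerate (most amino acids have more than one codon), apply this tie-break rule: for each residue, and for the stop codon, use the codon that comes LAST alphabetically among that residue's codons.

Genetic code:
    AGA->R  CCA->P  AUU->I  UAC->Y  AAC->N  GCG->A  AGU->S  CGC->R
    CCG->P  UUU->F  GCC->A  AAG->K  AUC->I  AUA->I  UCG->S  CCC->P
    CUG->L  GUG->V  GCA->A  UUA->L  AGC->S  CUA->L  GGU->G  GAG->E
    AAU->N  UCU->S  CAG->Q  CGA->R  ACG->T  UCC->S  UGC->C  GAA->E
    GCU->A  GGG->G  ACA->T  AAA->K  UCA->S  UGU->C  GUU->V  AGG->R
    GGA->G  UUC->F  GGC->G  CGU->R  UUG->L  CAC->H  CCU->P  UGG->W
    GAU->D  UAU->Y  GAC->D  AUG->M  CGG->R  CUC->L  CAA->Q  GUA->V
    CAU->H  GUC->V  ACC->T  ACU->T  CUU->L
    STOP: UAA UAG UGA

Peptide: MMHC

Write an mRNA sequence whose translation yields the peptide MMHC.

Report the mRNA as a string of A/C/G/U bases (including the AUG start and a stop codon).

Answer: mRNA: AUGAUGCAUUGUUGA

Derivation:
residue 1: M -> AUG (start codon)
residue 2: M -> AUG (only codon)
residue 3: H codons sorted = CAC,CAU -> pick last = CAU
residue 4: C codons sorted = UGC,UGU -> pick last = UGU
terminator: stop codons sorted = UAA,UAG,UGA -> pick last = UGA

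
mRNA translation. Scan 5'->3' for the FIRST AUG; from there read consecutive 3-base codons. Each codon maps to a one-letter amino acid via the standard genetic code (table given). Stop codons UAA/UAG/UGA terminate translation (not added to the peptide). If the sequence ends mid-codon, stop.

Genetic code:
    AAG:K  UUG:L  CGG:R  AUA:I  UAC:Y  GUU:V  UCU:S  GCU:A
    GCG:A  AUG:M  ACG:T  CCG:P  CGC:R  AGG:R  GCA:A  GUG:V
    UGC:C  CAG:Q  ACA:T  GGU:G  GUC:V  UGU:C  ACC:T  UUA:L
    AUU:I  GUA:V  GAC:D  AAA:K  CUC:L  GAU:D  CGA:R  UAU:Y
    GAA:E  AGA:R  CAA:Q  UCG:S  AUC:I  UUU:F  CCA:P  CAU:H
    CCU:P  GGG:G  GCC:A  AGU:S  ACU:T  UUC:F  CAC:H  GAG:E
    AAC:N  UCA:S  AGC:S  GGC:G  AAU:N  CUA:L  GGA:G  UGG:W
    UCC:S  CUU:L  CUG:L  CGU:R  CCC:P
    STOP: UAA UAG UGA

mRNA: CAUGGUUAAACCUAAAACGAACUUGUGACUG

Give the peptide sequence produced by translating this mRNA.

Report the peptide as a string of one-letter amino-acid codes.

start AUG at pos 1
pos 1: AUG -> M; peptide=M
pos 4: GUU -> V; peptide=MV
pos 7: AAA -> K; peptide=MVK
pos 10: CCU -> P; peptide=MVKP
pos 13: AAA -> K; peptide=MVKPK
pos 16: ACG -> T; peptide=MVKPKT
pos 19: AAC -> N; peptide=MVKPKTN
pos 22: UUG -> L; peptide=MVKPKTNL
pos 25: UGA -> STOP

Answer: MVKPKTNL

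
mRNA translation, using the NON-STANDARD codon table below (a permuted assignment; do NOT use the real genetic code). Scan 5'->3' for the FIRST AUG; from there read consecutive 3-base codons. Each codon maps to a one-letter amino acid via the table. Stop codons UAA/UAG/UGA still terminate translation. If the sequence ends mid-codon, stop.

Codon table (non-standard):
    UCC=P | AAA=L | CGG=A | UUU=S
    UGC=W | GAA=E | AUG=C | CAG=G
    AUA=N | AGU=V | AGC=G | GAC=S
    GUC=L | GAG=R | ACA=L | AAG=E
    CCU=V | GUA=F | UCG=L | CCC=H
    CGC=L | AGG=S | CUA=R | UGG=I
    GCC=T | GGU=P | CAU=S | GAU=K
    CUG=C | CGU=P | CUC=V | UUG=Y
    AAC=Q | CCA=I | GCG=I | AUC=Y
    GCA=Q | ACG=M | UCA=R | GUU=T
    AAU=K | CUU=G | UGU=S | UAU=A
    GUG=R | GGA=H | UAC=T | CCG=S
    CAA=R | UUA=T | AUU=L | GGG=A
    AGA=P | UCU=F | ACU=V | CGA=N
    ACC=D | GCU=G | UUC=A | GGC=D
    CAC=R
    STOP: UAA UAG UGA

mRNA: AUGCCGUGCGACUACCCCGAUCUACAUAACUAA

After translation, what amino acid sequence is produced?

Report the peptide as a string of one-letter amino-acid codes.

start AUG at pos 0
pos 0: AUG -> C; peptide=C
pos 3: CCG -> S; peptide=CS
pos 6: UGC -> W; peptide=CSW
pos 9: GAC -> S; peptide=CSWS
pos 12: UAC -> T; peptide=CSWST
pos 15: CCC -> H; peptide=CSWSTH
pos 18: GAU -> K; peptide=CSWSTHK
pos 21: CUA -> R; peptide=CSWSTHKR
pos 24: CAU -> S; peptide=CSWSTHKRS
pos 27: AAC -> Q; peptide=CSWSTHKRSQ
pos 30: UAA -> STOP

Answer: CSWSTHKRSQ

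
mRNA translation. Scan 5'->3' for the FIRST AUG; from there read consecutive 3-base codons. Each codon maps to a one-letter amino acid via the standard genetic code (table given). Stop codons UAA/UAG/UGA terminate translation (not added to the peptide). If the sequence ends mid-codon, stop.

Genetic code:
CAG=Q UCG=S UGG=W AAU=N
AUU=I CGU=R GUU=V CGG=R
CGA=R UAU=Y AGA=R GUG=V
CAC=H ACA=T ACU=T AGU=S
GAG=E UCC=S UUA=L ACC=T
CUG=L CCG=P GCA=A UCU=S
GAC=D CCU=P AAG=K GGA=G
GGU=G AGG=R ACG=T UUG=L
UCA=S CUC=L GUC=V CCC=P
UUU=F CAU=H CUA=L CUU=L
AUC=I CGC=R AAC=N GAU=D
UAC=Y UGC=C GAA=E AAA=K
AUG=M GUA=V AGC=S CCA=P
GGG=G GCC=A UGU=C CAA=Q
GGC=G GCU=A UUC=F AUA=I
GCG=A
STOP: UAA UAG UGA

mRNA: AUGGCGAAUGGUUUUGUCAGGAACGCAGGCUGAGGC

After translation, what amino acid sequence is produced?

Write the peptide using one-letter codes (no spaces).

Answer: MANGFVRNAG

Derivation:
start AUG at pos 0
pos 0: AUG -> M; peptide=M
pos 3: GCG -> A; peptide=MA
pos 6: AAU -> N; peptide=MAN
pos 9: GGU -> G; peptide=MANG
pos 12: UUU -> F; peptide=MANGF
pos 15: GUC -> V; peptide=MANGFV
pos 18: AGG -> R; peptide=MANGFVR
pos 21: AAC -> N; peptide=MANGFVRN
pos 24: GCA -> A; peptide=MANGFVRNA
pos 27: GGC -> G; peptide=MANGFVRNAG
pos 30: UGA -> STOP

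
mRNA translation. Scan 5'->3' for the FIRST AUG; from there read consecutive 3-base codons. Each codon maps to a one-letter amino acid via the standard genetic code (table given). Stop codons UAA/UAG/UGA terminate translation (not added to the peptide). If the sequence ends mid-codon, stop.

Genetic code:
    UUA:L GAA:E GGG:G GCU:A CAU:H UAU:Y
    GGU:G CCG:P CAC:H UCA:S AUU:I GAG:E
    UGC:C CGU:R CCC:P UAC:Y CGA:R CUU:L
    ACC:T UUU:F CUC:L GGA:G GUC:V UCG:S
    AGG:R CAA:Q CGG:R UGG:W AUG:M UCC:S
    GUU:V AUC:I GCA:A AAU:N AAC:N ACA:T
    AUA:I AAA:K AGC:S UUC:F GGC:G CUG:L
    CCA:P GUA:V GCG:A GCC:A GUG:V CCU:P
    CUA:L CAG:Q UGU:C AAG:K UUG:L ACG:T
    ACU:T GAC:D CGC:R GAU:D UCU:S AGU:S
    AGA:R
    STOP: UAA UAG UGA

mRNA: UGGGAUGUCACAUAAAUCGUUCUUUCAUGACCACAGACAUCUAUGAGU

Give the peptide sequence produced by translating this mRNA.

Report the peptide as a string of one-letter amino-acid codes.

start AUG at pos 4
pos 4: AUG -> M; peptide=M
pos 7: UCA -> S; peptide=MS
pos 10: CAU -> H; peptide=MSH
pos 13: AAA -> K; peptide=MSHK
pos 16: UCG -> S; peptide=MSHKS
pos 19: UUC -> F; peptide=MSHKSF
pos 22: UUU -> F; peptide=MSHKSFF
pos 25: CAU -> H; peptide=MSHKSFFH
pos 28: GAC -> D; peptide=MSHKSFFHD
pos 31: CAC -> H; peptide=MSHKSFFHDH
pos 34: AGA -> R; peptide=MSHKSFFHDHR
pos 37: CAU -> H; peptide=MSHKSFFHDHRH
pos 40: CUA -> L; peptide=MSHKSFFHDHRHL
pos 43: UGA -> STOP

Answer: MSHKSFFHDHRHL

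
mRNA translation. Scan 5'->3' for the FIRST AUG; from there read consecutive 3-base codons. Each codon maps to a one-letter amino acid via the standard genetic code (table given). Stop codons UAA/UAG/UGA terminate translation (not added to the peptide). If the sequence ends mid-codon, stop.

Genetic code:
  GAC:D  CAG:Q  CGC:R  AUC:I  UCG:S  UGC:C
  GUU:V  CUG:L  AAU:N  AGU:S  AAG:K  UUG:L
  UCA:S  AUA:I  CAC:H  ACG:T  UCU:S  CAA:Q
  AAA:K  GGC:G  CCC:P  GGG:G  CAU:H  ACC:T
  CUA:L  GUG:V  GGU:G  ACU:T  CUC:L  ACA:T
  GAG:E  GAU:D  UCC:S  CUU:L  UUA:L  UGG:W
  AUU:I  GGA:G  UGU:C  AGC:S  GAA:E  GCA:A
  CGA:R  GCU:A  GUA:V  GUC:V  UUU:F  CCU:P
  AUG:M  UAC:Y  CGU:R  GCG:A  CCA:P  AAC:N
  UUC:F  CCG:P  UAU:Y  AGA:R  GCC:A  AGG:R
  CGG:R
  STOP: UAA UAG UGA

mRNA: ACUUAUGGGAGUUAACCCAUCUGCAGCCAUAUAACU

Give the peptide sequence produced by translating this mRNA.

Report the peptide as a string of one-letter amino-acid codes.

Answer: MGVNPSAAI

Derivation:
start AUG at pos 4
pos 4: AUG -> M; peptide=M
pos 7: GGA -> G; peptide=MG
pos 10: GUU -> V; peptide=MGV
pos 13: AAC -> N; peptide=MGVN
pos 16: CCA -> P; peptide=MGVNP
pos 19: UCU -> S; peptide=MGVNPS
pos 22: GCA -> A; peptide=MGVNPSA
pos 25: GCC -> A; peptide=MGVNPSAA
pos 28: AUA -> I; peptide=MGVNPSAAI
pos 31: UAA -> STOP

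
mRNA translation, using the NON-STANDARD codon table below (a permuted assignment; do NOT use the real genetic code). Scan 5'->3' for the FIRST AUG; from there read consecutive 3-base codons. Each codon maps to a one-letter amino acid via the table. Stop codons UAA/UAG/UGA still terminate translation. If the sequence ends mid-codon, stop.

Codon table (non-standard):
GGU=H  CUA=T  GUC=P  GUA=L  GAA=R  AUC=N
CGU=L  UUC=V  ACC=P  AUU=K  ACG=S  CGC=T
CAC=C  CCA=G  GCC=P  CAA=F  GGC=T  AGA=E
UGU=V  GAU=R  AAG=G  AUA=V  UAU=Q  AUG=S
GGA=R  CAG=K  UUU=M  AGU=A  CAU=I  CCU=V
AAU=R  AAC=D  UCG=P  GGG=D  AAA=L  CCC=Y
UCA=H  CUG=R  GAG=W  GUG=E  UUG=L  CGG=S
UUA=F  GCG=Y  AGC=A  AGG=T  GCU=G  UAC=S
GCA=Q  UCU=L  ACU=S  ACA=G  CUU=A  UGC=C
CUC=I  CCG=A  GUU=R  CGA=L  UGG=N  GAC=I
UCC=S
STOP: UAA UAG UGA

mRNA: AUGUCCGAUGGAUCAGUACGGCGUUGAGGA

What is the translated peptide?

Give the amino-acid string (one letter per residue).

start AUG at pos 0
pos 0: AUG -> S; peptide=S
pos 3: UCC -> S; peptide=SS
pos 6: GAU -> R; peptide=SSR
pos 9: GGA -> R; peptide=SSRR
pos 12: UCA -> H; peptide=SSRRH
pos 15: GUA -> L; peptide=SSRRHL
pos 18: CGG -> S; peptide=SSRRHLS
pos 21: CGU -> L; peptide=SSRRHLSL
pos 24: UGA -> STOP

Answer: SSRRHLSL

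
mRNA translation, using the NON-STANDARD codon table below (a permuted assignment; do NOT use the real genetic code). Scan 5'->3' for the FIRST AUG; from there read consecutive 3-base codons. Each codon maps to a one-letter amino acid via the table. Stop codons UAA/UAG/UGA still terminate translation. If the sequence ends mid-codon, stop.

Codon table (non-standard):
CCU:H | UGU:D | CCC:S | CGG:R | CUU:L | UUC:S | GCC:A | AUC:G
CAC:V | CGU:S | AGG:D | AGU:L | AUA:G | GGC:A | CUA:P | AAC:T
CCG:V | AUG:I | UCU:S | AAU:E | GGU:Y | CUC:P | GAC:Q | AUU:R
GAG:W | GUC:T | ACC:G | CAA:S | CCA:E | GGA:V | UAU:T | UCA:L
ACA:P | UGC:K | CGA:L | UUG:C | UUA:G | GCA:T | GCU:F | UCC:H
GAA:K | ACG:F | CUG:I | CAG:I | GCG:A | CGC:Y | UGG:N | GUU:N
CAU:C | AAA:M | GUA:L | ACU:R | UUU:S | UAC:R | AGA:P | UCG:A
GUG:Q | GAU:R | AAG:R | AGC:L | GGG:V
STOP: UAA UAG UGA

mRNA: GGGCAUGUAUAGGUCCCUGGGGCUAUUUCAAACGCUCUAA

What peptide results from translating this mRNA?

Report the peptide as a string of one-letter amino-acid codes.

Answer: ITDHIVPSSFP

Derivation:
start AUG at pos 4
pos 4: AUG -> I; peptide=I
pos 7: UAU -> T; peptide=IT
pos 10: AGG -> D; peptide=ITD
pos 13: UCC -> H; peptide=ITDH
pos 16: CUG -> I; peptide=ITDHI
pos 19: GGG -> V; peptide=ITDHIV
pos 22: CUA -> P; peptide=ITDHIVP
pos 25: UUU -> S; peptide=ITDHIVPS
pos 28: CAA -> S; peptide=ITDHIVPSS
pos 31: ACG -> F; peptide=ITDHIVPSSF
pos 34: CUC -> P; peptide=ITDHIVPSSFP
pos 37: UAA -> STOP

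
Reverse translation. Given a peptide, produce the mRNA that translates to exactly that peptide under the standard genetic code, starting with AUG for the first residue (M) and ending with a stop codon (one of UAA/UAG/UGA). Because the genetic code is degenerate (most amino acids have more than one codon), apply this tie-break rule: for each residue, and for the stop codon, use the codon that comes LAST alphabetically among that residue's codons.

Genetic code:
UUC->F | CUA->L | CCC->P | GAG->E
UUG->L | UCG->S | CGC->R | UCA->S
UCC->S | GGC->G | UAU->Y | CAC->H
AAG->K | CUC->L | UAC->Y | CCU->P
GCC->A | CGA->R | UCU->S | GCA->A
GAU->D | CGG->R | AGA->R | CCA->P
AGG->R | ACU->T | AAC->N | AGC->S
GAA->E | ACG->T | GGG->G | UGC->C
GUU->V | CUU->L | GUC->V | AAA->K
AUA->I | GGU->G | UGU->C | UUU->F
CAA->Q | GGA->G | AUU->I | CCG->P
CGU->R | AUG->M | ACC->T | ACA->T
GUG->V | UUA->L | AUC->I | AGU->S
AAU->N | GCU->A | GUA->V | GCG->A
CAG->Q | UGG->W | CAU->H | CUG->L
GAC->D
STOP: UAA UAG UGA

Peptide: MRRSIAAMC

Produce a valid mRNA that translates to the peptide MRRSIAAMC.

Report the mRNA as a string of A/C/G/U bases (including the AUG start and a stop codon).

Answer: mRNA: AUGCGUCGUUCUAUUGCUGCUAUGUGUUGA

Derivation:
residue 1: M -> AUG (start codon)
residue 2: R codons sorted = AGA,AGG,CGA,CGC,CGG,CGU -> pick last = CGU
residue 3: R codons sorted = AGA,AGG,CGA,CGC,CGG,CGU -> pick last = CGU
residue 4: S codons sorted = AGC,AGU,UCA,UCC,UCG,UCU -> pick last = UCU
residue 5: I codons sorted = AUA,AUC,AUU -> pick last = AUU
residue 6: A codons sorted = GCA,GCC,GCG,GCU -> pick last = GCU
residue 7: A codons sorted = GCA,GCC,GCG,GCU -> pick last = GCU
residue 8: M -> AUG (only codon)
residue 9: C codons sorted = UGC,UGU -> pick last = UGU
terminator: stop codons sorted = UAA,UAG,UGA -> pick last = UGA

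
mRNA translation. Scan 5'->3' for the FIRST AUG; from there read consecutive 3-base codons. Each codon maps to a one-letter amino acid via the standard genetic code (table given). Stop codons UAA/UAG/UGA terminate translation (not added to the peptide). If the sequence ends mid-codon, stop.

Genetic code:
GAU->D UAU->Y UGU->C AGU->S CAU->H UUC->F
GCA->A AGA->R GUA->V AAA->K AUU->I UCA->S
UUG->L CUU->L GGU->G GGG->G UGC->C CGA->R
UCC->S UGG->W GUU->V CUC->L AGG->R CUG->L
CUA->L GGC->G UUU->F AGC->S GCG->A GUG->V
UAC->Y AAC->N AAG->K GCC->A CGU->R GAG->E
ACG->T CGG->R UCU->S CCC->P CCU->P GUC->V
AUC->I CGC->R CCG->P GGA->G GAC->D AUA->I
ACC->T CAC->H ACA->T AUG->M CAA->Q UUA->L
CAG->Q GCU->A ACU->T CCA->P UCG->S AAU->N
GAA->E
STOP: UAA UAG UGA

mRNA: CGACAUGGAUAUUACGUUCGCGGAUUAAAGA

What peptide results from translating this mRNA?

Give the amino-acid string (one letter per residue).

Answer: MDITFAD

Derivation:
start AUG at pos 4
pos 4: AUG -> M; peptide=M
pos 7: GAU -> D; peptide=MD
pos 10: AUU -> I; peptide=MDI
pos 13: ACG -> T; peptide=MDIT
pos 16: UUC -> F; peptide=MDITF
pos 19: GCG -> A; peptide=MDITFA
pos 22: GAU -> D; peptide=MDITFAD
pos 25: UAA -> STOP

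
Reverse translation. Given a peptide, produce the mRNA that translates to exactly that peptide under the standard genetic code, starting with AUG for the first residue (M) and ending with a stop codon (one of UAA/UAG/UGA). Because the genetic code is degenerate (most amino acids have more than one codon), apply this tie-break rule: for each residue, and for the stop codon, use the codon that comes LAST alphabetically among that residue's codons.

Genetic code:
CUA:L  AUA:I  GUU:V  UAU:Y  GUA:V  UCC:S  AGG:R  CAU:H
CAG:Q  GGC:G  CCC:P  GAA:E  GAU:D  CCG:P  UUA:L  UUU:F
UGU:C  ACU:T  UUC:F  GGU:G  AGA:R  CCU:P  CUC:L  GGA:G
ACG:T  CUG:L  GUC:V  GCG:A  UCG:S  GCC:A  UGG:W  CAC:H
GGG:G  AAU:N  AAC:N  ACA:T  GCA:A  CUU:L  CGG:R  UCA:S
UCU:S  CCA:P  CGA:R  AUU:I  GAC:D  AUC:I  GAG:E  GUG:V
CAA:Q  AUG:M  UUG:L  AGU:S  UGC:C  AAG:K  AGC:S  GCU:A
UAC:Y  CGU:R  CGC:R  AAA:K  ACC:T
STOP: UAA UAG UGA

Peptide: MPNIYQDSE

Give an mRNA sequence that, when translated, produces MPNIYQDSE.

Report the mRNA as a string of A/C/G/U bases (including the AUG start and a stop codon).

Answer: mRNA: AUGCCUAAUAUUUAUCAGGAUUCUGAGUGA

Derivation:
residue 1: M -> AUG (start codon)
residue 2: P codons sorted = CCA,CCC,CCG,CCU -> pick last = CCU
residue 3: N codons sorted = AAC,AAU -> pick last = AAU
residue 4: I codons sorted = AUA,AUC,AUU -> pick last = AUU
residue 5: Y codons sorted = UAC,UAU -> pick last = UAU
residue 6: Q codons sorted = CAA,CAG -> pick last = CAG
residue 7: D codons sorted = GAC,GAU -> pick last = GAU
residue 8: S codons sorted = AGC,AGU,UCA,UCC,UCG,UCU -> pick last = UCU
residue 9: E codons sorted = GAA,GAG -> pick last = GAG
terminator: stop codons sorted = UAA,UAG,UGA -> pick last = UGA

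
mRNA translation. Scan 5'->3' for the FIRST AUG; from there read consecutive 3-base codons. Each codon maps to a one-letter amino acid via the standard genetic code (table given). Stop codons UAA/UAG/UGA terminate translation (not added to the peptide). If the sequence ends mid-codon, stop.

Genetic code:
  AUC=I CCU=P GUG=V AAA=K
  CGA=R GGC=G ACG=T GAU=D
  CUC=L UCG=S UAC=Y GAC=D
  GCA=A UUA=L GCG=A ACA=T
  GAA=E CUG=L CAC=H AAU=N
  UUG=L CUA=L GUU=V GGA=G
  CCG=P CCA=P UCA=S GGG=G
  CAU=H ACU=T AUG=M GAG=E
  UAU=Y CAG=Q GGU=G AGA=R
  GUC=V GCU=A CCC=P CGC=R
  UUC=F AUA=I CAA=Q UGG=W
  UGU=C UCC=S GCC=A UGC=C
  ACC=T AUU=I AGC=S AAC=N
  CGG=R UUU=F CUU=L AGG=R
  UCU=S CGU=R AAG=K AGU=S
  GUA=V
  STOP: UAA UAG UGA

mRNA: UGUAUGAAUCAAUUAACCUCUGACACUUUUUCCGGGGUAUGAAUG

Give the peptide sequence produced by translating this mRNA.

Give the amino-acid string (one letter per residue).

start AUG at pos 3
pos 3: AUG -> M; peptide=M
pos 6: AAU -> N; peptide=MN
pos 9: CAA -> Q; peptide=MNQ
pos 12: UUA -> L; peptide=MNQL
pos 15: ACC -> T; peptide=MNQLT
pos 18: UCU -> S; peptide=MNQLTS
pos 21: GAC -> D; peptide=MNQLTSD
pos 24: ACU -> T; peptide=MNQLTSDT
pos 27: UUU -> F; peptide=MNQLTSDTF
pos 30: UCC -> S; peptide=MNQLTSDTFS
pos 33: GGG -> G; peptide=MNQLTSDTFSG
pos 36: GUA -> V; peptide=MNQLTSDTFSGV
pos 39: UGA -> STOP

Answer: MNQLTSDTFSGV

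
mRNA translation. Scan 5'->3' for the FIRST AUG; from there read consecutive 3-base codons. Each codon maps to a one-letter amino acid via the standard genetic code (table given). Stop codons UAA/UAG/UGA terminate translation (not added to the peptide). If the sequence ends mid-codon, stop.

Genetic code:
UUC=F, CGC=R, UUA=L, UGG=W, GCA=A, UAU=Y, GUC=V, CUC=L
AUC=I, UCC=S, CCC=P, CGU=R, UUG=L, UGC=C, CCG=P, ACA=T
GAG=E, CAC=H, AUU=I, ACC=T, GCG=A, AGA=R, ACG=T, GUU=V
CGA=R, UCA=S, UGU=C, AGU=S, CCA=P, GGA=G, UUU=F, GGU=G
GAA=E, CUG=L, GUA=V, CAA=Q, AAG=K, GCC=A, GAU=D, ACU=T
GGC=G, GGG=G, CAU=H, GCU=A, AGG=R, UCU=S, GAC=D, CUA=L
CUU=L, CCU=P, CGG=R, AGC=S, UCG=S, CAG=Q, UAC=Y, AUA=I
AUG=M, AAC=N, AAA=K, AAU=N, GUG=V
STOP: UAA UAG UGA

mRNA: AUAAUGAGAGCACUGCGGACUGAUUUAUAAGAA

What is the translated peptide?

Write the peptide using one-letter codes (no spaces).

Answer: MRALRTDL

Derivation:
start AUG at pos 3
pos 3: AUG -> M; peptide=M
pos 6: AGA -> R; peptide=MR
pos 9: GCA -> A; peptide=MRA
pos 12: CUG -> L; peptide=MRAL
pos 15: CGG -> R; peptide=MRALR
pos 18: ACU -> T; peptide=MRALRT
pos 21: GAU -> D; peptide=MRALRTD
pos 24: UUA -> L; peptide=MRALRTDL
pos 27: UAA -> STOP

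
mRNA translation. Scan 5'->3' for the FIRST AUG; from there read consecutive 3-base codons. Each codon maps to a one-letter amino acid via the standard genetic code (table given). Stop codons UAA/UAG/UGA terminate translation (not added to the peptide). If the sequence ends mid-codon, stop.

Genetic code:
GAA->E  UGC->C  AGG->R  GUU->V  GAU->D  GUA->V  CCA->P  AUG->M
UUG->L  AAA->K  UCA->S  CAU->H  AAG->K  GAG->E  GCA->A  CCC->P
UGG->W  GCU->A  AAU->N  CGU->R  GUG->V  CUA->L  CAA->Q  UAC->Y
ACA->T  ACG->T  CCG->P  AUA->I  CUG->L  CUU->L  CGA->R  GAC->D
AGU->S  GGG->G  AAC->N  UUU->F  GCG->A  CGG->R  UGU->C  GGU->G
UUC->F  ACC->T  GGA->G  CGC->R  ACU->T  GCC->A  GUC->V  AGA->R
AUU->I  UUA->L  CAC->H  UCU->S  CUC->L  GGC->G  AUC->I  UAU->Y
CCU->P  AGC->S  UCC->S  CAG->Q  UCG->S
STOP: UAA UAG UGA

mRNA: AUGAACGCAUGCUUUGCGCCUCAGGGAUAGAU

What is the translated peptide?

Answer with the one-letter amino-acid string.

Answer: MNACFAPQG

Derivation:
start AUG at pos 0
pos 0: AUG -> M; peptide=M
pos 3: AAC -> N; peptide=MN
pos 6: GCA -> A; peptide=MNA
pos 9: UGC -> C; peptide=MNAC
pos 12: UUU -> F; peptide=MNACF
pos 15: GCG -> A; peptide=MNACFA
pos 18: CCU -> P; peptide=MNACFAP
pos 21: CAG -> Q; peptide=MNACFAPQ
pos 24: GGA -> G; peptide=MNACFAPQG
pos 27: UAG -> STOP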